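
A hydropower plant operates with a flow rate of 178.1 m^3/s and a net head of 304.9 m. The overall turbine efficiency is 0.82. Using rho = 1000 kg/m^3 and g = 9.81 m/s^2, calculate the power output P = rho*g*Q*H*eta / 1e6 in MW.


P = 1000 * 9.81 * 178.1 * 304.9 * 0.82 / 1e6 = 436.8217 MW


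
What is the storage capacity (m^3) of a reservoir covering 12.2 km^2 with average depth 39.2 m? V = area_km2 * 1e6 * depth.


V = 12.2 * 1e6 * 39.2 = 4.7824e+08 m^3


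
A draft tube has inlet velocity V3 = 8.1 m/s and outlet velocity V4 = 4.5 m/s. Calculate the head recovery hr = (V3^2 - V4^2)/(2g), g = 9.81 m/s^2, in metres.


hr = (8.1^2 - 4.5^2) / (2*9.81) = 2.3119 m


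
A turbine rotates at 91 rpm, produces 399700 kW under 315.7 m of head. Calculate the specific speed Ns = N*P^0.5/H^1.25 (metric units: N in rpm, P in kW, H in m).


Ns = 91 * 399700^0.5 / 315.7^1.25 = 43.2330


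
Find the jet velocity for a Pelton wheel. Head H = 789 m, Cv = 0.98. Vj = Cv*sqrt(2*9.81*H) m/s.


Vj = 0.98 * sqrt(2*9.81*789) = 121.9310 m/s


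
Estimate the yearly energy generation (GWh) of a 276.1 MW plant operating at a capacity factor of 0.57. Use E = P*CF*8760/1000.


E = 276.1 * 0.57 * 8760 / 1000 = 1378.6225 GWh


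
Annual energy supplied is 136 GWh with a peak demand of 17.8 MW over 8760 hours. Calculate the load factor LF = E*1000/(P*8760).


LF = 136 * 1000 / (17.8 * 8760) = 0.8722


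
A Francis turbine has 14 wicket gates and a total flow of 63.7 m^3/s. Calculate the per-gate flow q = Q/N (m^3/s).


q = 63.7 / 14 = 4.5500 m^3/s


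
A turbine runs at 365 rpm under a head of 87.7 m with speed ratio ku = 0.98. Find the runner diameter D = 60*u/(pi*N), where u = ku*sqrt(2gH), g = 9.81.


u = 0.98 * sqrt(2*9.81*87.7) = 40.6514 m/s
D = 60 * 40.6514 / (pi * 365) = 2.1271 m


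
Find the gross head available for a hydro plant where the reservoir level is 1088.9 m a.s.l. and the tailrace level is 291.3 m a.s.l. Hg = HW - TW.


Hg = 1088.9 - 291.3 = 797.6000 m


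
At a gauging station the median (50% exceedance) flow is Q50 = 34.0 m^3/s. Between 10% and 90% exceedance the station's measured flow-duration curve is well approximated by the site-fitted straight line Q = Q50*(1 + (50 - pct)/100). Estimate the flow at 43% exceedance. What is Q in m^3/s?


Q = 34.0 * (1 + (50 - 43)/100) = 36.3800 m^3/s


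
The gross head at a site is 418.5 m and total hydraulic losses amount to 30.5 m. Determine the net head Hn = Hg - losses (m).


Hn = 418.5 - 30.5 = 388.0000 m


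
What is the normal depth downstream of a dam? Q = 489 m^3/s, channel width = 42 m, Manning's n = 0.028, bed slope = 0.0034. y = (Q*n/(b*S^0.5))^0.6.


y = (489 * 0.028 / (42 * 0.0034^0.5))^0.6 = 2.8086 m


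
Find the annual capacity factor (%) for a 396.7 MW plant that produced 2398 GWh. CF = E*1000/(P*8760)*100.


CF = 2398 * 1000 / (396.7 * 8760) * 100 = 69.0054 %


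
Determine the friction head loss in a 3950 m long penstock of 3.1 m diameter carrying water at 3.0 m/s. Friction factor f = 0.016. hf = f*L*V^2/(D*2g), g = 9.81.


hf = 0.016 * 3950 * 3.0^2 / (3.1 * 2 * 9.81) = 9.3519 m


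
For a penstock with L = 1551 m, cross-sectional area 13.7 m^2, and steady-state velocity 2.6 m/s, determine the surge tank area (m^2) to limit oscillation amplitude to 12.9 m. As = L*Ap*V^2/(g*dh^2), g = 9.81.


As = 1551 * 13.7 * 2.6^2 / (9.81 * 12.9^2) = 87.9895 m^2


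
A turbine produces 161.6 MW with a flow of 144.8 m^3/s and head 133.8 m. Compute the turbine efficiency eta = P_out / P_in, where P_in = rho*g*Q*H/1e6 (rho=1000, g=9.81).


P_in = 1000 * 9.81 * 144.8 * 133.8 / 1e6 = 190.0613 MW
eta = 161.6 / 190.0613 = 0.8503


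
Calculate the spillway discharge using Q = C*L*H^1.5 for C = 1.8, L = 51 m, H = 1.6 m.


Q = 1.8 * 51 * 1.6^1.5 = 185.7901 m^3/s


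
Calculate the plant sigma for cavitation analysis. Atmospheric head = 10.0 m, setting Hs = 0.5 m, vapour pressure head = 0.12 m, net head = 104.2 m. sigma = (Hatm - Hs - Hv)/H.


sigma = (10.0 - 0.5 - 0.12) / 104.2 = 0.0900


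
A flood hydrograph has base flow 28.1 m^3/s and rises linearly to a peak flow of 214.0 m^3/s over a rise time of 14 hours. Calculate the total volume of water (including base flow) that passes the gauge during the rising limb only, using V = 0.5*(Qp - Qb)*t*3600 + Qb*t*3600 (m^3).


V = 0.5*(214.0 - 28.1)*14*3600 + 28.1*14*3600 = 6.1009e+06 m^3


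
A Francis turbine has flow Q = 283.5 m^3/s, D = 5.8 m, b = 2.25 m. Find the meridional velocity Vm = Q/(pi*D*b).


Vm = 283.5 / (pi * 5.8 * 2.25) = 6.9150 m/s


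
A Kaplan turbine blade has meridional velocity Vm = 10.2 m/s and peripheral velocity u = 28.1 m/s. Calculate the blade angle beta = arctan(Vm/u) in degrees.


beta = arctan(10.2 / 28.1) = 19.9504 degrees


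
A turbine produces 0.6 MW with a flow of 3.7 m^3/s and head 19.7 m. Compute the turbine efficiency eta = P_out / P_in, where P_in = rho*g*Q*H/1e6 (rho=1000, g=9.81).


P_in = 1000 * 9.81 * 3.7 * 19.7 / 1e6 = 0.7151 MW
eta = 0.6 / 0.7151 = 0.8391


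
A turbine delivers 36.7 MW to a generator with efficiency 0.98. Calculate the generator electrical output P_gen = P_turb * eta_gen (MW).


P_gen = 36.7 * 0.98 = 35.9660 MW


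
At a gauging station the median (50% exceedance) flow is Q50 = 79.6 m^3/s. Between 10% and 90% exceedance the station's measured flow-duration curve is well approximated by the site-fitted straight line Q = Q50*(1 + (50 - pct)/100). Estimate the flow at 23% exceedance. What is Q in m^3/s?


Q = 79.6 * (1 + (50 - 23)/100) = 101.0920 m^3/s


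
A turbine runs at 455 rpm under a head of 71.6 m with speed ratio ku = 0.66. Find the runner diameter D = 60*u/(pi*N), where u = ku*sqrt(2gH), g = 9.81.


u = 0.66 * sqrt(2*9.81*71.6) = 24.7372 m/s
D = 60 * 24.7372 / (pi * 455) = 1.0383 m


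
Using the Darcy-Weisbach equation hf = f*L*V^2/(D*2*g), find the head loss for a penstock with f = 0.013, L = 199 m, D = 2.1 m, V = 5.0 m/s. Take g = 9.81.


hf = 0.013 * 199 * 5.0^2 / (2.1 * 2 * 9.81) = 1.5697 m


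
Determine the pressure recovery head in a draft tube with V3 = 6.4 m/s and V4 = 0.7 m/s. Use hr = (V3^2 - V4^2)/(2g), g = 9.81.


hr = (6.4^2 - 0.7^2) / (2*9.81) = 2.0627 m


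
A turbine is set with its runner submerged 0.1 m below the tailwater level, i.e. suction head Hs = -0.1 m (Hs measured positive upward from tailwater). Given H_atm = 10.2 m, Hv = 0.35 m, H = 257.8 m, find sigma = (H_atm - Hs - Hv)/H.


sigma = (10.2 - (-0.1) - 0.35) / 257.8 = 0.0386


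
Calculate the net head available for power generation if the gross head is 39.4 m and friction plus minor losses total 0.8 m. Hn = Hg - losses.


Hn = 39.4 - 0.8 = 38.6000 m


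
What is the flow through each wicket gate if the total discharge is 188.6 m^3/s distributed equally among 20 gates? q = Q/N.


q = 188.6 / 20 = 9.4300 m^3/s


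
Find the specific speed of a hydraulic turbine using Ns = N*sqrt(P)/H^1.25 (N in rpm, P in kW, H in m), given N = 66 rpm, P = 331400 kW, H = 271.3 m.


Ns = 66 * 331400^0.5 / 271.3^1.25 = 34.5071


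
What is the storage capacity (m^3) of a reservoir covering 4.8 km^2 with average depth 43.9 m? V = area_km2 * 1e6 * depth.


V = 4.8 * 1e6 * 43.9 = 2.1072e+08 m^3


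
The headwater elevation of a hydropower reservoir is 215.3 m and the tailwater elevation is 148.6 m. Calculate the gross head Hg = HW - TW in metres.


Hg = 215.3 - 148.6 = 66.7000 m


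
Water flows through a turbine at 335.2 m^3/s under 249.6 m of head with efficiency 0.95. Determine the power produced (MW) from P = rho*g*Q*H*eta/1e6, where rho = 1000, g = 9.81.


P = 1000 * 9.81 * 335.2 * 249.6 * 0.95 / 1e6 = 779.7245 MW


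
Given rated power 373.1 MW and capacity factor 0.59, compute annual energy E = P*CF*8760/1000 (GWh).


E = 373.1 * 0.59 * 8760 / 1000 = 1928.3300 GWh


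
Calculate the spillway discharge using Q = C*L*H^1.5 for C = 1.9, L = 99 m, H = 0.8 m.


Q = 1.9 * 99 * 0.8^1.5 = 134.5934 m^3/s


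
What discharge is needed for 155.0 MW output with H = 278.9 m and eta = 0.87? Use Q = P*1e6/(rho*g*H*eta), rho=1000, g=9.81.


Q = 155.0 * 1e6 / (1000 * 9.81 * 278.9 * 0.87) = 65.1171 m^3/s


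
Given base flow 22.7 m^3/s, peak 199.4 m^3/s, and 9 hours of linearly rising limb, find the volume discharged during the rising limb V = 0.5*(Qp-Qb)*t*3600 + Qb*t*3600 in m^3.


V = 0.5*(199.4 - 22.7)*9*3600 + 22.7*9*3600 = 3.5980e+06 m^3


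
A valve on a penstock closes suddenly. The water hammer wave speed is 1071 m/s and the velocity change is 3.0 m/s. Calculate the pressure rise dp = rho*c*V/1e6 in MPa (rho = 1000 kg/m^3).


dp = 1000 * 1071 * 3.0 / 1e6 = 3.2130 MPa


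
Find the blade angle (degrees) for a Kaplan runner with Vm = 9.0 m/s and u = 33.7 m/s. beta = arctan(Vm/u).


beta = arctan(9.0 / 33.7) = 14.9526 degrees


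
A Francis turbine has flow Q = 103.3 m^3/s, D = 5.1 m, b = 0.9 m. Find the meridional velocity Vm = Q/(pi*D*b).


Vm = 103.3 / (pi * 5.1 * 0.9) = 7.1637 m/s


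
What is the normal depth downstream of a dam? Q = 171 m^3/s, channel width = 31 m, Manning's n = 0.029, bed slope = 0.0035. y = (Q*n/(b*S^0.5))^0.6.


y = (171 * 0.029 / (31 * 0.0035^0.5))^0.6 = 1.8163 m


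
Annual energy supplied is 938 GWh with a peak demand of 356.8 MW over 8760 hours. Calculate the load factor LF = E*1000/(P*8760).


LF = 938 * 1000 / (356.8 * 8760) = 0.3001


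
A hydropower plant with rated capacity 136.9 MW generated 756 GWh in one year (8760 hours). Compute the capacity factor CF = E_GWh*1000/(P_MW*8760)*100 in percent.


CF = 756 * 1000 / (136.9 * 8760) * 100 = 63.0397 %


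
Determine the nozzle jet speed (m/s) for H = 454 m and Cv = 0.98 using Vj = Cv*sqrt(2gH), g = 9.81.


Vj = 0.98 * sqrt(2*9.81*454) = 92.4919 m/s


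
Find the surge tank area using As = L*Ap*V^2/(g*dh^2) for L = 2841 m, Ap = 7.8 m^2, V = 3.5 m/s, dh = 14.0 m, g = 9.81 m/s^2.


As = 2841 * 7.8 * 3.5^2 / (9.81 * 14.0^2) = 141.1812 m^2


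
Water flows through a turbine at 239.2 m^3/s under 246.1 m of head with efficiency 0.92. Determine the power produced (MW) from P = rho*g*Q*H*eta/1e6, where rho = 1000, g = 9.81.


P = 1000 * 9.81 * 239.2 * 246.1 * 0.92 / 1e6 = 531.2875 MW


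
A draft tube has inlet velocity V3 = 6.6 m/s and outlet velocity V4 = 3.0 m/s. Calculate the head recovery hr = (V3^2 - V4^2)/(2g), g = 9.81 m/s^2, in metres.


hr = (6.6^2 - 3.0^2) / (2*9.81) = 1.7615 m


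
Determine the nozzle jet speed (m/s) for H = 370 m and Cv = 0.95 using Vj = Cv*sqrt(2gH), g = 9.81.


Vj = 0.95 * sqrt(2*9.81*370) = 80.9420 m/s


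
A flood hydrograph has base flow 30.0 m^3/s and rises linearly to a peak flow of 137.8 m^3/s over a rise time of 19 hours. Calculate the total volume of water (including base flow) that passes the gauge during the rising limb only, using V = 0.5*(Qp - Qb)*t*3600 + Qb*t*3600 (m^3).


V = 0.5*(137.8 - 30.0)*19*3600 + 30.0*19*3600 = 5.7388e+06 m^3


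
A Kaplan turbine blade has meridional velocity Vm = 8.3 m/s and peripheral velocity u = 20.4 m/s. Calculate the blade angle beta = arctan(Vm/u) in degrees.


beta = arctan(8.3 / 20.4) = 22.1396 degrees


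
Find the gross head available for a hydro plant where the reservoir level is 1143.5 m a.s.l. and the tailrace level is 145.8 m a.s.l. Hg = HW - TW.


Hg = 1143.5 - 145.8 = 997.7000 m


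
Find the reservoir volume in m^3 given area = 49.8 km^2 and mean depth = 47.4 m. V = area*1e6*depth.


V = 49.8 * 1e6 * 47.4 = 2.3605e+09 m^3


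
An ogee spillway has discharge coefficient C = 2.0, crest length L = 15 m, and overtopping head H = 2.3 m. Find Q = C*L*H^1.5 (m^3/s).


Q = 2.0 * 15 * 2.3^1.5 = 104.6437 m^3/s


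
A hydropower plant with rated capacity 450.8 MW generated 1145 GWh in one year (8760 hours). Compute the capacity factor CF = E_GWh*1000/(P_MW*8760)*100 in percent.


CF = 1145 * 1000 / (450.8 * 8760) * 100 = 28.9946 %


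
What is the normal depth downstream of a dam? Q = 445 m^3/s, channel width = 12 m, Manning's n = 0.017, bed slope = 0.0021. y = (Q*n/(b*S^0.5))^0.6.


y = (445 * 0.017 / (12 * 0.0021^0.5))^0.6 = 4.8207 m


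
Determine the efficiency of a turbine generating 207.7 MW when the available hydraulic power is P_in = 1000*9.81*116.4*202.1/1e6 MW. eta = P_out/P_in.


P_in = 1000 * 9.81 * 116.4 * 202.1 / 1e6 = 230.7748 MW
eta = 207.7 / 230.7748 = 0.9000


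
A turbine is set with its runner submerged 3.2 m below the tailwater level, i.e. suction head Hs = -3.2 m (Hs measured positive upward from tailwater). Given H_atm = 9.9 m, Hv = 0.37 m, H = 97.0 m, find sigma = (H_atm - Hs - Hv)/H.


sigma = (9.9 - (-3.2) - 0.37) / 97.0 = 0.1312


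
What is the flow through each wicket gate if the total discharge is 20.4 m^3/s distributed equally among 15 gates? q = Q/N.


q = 20.4 / 15 = 1.3600 m^3/s


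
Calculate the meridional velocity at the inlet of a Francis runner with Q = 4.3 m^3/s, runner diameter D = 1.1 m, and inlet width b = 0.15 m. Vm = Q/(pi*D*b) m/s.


Vm = 4.3 / (pi * 1.1 * 0.15) = 8.2953 m/s


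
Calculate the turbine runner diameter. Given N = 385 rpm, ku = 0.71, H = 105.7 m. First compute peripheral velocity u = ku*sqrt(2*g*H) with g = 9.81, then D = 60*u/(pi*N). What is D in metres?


u = 0.71 * sqrt(2*9.81*105.7) = 32.3330 m/s
D = 60 * 32.3330 / (pi * 385) = 1.6039 m


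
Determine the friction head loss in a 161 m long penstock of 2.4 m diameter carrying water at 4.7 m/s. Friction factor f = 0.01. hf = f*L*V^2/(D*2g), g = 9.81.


hf = 0.01 * 161 * 4.7^2 / (2.4 * 2 * 9.81) = 0.7553 m


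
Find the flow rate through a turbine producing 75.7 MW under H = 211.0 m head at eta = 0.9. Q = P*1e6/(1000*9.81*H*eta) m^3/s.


Q = 75.7 * 1e6 / (1000 * 9.81 * 211.0 * 0.9) = 40.6352 m^3/s


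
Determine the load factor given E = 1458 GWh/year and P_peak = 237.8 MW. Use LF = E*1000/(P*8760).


LF = 1458 * 1000 / (237.8 * 8760) = 0.6999


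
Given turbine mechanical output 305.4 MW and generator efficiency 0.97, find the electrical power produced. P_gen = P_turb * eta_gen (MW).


P_gen = 305.4 * 0.97 = 296.2380 MW


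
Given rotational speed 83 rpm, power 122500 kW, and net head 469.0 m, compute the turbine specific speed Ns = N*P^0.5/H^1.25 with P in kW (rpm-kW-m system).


Ns = 83 * 122500^0.5 / 469.0^1.25 = 13.3101


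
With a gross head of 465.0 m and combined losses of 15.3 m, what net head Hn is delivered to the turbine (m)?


Hn = 465.0 - 15.3 = 449.7000 m


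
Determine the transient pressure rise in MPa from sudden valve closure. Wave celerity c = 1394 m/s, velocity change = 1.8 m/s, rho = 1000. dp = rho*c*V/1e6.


dp = 1000 * 1394 * 1.8 / 1e6 = 2.5092 MPa


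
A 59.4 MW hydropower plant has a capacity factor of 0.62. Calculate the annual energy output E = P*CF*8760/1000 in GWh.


E = 59.4 * 0.62 * 8760 / 1000 = 322.6133 GWh


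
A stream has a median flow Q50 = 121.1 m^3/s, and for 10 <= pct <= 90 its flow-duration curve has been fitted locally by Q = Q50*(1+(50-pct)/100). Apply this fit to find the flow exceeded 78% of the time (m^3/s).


Q = 121.1 * (1 + (50 - 78)/100) = 87.1920 m^3/s


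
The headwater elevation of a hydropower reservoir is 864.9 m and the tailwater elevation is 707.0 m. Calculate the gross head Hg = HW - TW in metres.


Hg = 864.9 - 707.0 = 157.9000 m


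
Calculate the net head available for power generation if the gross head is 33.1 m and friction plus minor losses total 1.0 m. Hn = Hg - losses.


Hn = 33.1 - 1.0 = 32.1000 m


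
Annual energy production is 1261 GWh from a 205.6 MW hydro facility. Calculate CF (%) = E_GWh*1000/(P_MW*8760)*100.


CF = 1261 * 1000 / (205.6 * 8760) * 100 = 70.0145 %


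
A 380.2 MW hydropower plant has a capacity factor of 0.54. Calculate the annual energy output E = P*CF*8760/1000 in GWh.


E = 380.2 * 0.54 * 8760 / 1000 = 1798.4981 GWh


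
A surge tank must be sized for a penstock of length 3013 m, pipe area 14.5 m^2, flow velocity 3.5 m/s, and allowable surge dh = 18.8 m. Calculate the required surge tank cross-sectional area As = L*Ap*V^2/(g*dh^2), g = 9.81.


As = 3013 * 14.5 * 3.5^2 / (9.81 * 18.8^2) = 154.3542 m^2


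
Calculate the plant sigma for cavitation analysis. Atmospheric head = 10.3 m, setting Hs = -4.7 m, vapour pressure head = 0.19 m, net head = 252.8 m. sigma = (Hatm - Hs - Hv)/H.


sigma = (10.3 - (-4.7) - 0.19) / 252.8 = 0.0586


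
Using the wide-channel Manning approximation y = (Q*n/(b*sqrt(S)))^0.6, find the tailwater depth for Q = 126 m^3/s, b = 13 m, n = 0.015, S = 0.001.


y = (126 * 0.015 / (13 * 0.001^0.5))^0.6 = 2.4975 m


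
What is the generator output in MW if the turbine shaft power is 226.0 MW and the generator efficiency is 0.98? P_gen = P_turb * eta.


P_gen = 226.0 * 0.98 = 221.4800 MW


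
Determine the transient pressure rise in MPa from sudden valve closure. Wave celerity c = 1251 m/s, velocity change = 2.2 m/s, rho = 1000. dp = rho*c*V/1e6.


dp = 1000 * 1251 * 2.2 / 1e6 = 2.7522 MPa


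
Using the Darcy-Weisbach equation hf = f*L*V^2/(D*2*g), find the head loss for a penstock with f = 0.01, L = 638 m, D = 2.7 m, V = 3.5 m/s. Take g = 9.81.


hf = 0.01 * 638 * 3.5^2 / (2.7 * 2 * 9.81) = 1.4753 m


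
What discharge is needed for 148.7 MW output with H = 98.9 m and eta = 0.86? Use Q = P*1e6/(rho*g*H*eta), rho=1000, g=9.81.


Q = 148.7 * 1e6 / (1000 * 9.81 * 98.9 * 0.86) = 178.2162 m^3/s


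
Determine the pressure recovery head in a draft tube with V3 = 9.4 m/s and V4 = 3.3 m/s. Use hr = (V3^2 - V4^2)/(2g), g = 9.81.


hr = (9.4^2 - 3.3^2) / (2*9.81) = 3.9485 m


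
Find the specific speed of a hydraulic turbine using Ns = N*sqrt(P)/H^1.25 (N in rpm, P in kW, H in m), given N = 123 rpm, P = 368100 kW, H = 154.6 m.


Ns = 123 * 368100^0.5 / 154.6^1.25 = 136.8914


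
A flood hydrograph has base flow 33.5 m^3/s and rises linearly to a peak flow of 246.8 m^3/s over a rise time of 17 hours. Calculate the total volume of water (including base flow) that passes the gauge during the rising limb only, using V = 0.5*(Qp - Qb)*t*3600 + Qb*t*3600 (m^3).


V = 0.5*(246.8 - 33.5)*17*3600 + 33.5*17*3600 = 8.5772e+06 m^3


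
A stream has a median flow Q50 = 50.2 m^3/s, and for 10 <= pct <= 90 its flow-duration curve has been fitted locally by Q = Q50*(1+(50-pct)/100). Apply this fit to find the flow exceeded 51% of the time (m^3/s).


Q = 50.2 * (1 + (50 - 51)/100) = 49.6980 m^3/s


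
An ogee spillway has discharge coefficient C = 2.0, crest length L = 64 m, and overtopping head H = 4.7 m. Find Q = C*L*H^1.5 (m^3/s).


Q = 2.0 * 64 * 4.7^1.5 = 1304.2377 m^3/s


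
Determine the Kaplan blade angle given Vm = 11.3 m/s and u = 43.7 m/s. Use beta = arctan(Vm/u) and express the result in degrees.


beta = arctan(11.3 / 43.7) = 14.4980 degrees


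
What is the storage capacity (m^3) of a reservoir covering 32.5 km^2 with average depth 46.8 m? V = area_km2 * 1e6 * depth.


V = 32.5 * 1e6 * 46.8 = 1.5210e+09 m^3


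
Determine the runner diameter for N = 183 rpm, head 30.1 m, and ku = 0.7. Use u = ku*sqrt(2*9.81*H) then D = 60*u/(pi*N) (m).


u = 0.7 * sqrt(2*9.81*30.1) = 17.0110 m/s
D = 60 * 17.0110 / (pi * 183) = 1.7753 m


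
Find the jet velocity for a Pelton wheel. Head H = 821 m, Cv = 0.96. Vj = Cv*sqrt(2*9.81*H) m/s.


Vj = 0.96 * sqrt(2*9.81*821) = 121.8407 m/s


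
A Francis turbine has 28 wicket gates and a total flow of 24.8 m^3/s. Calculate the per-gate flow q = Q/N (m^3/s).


q = 24.8 / 28 = 0.8857 m^3/s


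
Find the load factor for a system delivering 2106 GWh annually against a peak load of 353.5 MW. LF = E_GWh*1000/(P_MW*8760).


LF = 2106 * 1000 / (353.5 * 8760) = 0.6801


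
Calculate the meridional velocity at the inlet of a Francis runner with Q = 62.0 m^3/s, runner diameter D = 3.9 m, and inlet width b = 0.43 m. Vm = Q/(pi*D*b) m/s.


Vm = 62.0 / (pi * 3.9 * 0.43) = 11.7682 m/s


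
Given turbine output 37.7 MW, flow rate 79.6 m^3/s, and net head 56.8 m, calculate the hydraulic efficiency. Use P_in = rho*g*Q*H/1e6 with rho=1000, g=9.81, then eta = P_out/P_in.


P_in = 1000 * 9.81 * 79.6 * 56.8 / 1e6 = 44.3538 MW
eta = 37.7 / 44.3538 = 0.8500


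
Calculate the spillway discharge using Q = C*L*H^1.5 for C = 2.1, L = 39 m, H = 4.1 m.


Q = 2.1 * 39 * 4.1^1.5 = 679.9229 m^3/s


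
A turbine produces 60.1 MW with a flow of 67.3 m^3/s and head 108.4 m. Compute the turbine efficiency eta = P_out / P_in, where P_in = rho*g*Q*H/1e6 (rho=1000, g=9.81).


P_in = 1000 * 9.81 * 67.3 * 108.4 / 1e6 = 71.5671 MW
eta = 60.1 / 71.5671 = 0.8398


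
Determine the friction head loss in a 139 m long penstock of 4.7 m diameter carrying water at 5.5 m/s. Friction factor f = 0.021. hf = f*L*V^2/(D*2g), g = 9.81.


hf = 0.021 * 139 * 5.5^2 / (4.7 * 2 * 9.81) = 0.9576 m


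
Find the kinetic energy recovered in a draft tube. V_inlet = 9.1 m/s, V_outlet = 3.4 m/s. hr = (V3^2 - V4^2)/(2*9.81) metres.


hr = (9.1^2 - 3.4^2) / (2*9.81) = 3.6315 m


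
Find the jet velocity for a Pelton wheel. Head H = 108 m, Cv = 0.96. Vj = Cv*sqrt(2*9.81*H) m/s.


Vj = 0.96 * sqrt(2*9.81*108) = 44.1909 m/s


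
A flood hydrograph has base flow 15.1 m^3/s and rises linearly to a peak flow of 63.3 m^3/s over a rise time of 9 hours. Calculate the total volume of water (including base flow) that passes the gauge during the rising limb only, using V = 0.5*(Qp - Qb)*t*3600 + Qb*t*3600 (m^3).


V = 0.5*(63.3 - 15.1)*9*3600 + 15.1*9*3600 = 1.2701e+06 m^3


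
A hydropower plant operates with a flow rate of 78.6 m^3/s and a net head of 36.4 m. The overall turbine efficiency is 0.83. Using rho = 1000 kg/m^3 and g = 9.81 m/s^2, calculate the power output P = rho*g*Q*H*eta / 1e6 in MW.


P = 1000 * 9.81 * 78.6 * 36.4 * 0.83 / 1e6 = 23.2954 MW


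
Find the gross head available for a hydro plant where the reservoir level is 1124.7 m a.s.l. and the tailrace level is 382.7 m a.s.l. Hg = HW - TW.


Hg = 1124.7 - 382.7 = 742.0000 m


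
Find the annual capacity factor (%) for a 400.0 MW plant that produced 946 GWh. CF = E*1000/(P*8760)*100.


CF = 946 * 1000 / (400.0 * 8760) * 100 = 26.9977 %


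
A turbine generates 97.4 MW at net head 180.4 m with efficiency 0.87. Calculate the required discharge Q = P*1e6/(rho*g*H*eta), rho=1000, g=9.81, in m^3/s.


Q = 97.4 * 1e6 / (1000 * 9.81 * 180.4 * 0.87) = 63.2607 m^3/s


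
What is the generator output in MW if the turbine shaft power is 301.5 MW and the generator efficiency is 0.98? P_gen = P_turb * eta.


P_gen = 301.5 * 0.98 = 295.4700 MW


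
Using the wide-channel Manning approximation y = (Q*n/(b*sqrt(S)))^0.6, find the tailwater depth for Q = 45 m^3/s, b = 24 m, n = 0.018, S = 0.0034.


y = (45 * 0.018 / (24 * 0.0034^0.5))^0.6 = 0.7203 m


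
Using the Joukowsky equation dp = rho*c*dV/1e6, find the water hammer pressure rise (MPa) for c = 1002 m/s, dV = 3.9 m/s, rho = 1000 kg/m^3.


dp = 1000 * 1002 * 3.9 / 1e6 = 3.9078 MPa


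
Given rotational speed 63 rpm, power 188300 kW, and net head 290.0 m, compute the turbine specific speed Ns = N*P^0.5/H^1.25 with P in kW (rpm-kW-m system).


Ns = 63 * 188300^0.5 / 290.0^1.25 = 22.8438


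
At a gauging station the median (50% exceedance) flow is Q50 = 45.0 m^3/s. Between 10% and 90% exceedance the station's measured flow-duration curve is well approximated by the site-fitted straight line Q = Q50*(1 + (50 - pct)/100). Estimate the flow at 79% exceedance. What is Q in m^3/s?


Q = 45.0 * (1 + (50 - 79)/100) = 31.9500 m^3/s


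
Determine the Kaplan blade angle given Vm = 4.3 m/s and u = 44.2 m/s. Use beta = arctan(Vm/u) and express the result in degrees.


beta = arctan(4.3 / 44.2) = 5.5565 degrees


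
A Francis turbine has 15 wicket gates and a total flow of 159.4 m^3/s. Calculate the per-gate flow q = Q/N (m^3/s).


q = 159.4 / 15 = 10.6267 m^3/s


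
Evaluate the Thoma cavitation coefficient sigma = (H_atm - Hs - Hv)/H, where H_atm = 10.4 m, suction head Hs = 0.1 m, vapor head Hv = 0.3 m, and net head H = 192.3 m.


sigma = (10.4 - 0.1 - 0.3) / 192.3 = 0.0520


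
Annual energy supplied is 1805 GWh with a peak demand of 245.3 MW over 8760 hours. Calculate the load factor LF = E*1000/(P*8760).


LF = 1805 * 1000 / (245.3 * 8760) = 0.8400


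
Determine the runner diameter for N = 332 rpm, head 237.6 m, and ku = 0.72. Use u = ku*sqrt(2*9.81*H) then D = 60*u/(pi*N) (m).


u = 0.72 * sqrt(2*9.81*237.6) = 49.1592 m/s
D = 60 * 49.1592 / (pi * 332) = 2.8279 m


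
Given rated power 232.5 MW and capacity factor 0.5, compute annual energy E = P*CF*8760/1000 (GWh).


E = 232.5 * 0.5 * 8760 / 1000 = 1018.3500 GWh


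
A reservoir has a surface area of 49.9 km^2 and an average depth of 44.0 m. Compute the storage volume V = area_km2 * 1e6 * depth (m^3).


V = 49.9 * 1e6 * 44.0 = 2.1956e+09 m^3


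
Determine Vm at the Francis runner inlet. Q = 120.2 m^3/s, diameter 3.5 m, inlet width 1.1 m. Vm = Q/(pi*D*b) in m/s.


Vm = 120.2 / (pi * 3.5 * 1.1) = 9.9379 m/s


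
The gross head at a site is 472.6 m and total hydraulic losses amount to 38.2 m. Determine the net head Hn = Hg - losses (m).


Hn = 472.6 - 38.2 = 434.4000 m


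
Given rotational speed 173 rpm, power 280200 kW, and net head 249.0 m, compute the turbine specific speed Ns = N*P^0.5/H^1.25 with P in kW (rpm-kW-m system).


Ns = 173 * 280200^0.5 / 249.0^1.25 = 92.5829


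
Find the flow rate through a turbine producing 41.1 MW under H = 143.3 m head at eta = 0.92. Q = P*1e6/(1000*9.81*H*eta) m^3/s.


Q = 41.1 * 1e6 / (1000 * 9.81 * 143.3 * 0.92) = 31.7789 m^3/s


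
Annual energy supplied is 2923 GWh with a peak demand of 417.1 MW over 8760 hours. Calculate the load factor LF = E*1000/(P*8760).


LF = 2923 * 1000 / (417.1 * 8760) = 0.8000


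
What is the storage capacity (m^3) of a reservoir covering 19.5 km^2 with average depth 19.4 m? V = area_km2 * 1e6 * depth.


V = 19.5 * 1e6 * 19.4 = 3.7830e+08 m^3


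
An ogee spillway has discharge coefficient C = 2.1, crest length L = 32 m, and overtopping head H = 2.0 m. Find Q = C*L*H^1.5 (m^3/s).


Q = 2.1 * 32 * 2.0^1.5 = 190.0703 m^3/s


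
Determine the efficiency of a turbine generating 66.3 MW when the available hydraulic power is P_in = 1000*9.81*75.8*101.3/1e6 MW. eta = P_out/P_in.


P_in = 1000 * 9.81 * 75.8 * 101.3 / 1e6 = 75.3265 MW
eta = 66.3 / 75.3265 = 0.8802


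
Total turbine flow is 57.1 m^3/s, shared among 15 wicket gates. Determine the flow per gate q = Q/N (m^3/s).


q = 57.1 / 15 = 3.8067 m^3/s


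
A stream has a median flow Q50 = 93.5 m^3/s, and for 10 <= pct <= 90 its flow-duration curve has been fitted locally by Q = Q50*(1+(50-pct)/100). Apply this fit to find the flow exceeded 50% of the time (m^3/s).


Q = 93.5 * (1 + (50 - 50)/100) = 93.5000 m^3/s


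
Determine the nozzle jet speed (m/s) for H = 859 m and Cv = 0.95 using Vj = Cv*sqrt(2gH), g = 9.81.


Vj = 0.95 * sqrt(2*9.81*859) = 123.3303 m/s


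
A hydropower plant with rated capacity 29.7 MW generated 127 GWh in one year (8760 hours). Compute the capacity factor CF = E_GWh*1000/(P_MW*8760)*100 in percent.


CF = 127 * 1000 / (29.7 * 8760) * 100 = 48.8139 %


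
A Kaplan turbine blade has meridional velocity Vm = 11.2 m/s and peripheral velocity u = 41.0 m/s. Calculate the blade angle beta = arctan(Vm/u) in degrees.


beta = arctan(11.2 / 41.0) = 15.2788 degrees


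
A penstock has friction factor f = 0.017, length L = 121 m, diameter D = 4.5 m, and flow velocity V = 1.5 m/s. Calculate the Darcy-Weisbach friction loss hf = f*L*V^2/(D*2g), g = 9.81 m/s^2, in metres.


hf = 0.017 * 121 * 1.5^2 / (4.5 * 2 * 9.81) = 0.0524 m


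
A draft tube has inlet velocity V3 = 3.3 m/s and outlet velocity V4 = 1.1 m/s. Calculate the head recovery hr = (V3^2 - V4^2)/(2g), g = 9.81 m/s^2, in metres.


hr = (3.3^2 - 1.1^2) / (2*9.81) = 0.4934 m


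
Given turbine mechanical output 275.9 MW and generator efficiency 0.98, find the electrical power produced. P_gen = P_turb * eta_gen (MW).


P_gen = 275.9 * 0.98 = 270.3820 MW


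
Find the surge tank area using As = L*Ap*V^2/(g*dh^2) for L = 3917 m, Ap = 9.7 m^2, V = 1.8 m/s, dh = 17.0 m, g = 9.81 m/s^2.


As = 3917 * 9.7 * 1.8^2 / (9.81 * 17.0^2) = 43.4214 m^2


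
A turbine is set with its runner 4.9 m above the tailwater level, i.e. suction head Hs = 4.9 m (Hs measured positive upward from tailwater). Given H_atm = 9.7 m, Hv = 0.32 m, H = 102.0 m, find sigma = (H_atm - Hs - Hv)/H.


sigma = (9.7 - 4.9 - 0.32) / 102.0 = 0.0439


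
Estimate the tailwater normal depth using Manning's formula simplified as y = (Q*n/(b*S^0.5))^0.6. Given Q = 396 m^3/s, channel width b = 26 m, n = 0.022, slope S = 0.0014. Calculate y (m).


y = (396 * 0.022 / (26 * 0.0014^0.5))^0.6 = 3.7260 m


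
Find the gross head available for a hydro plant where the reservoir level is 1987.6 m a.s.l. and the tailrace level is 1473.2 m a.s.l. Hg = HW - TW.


Hg = 1987.6 - 1473.2 = 514.4000 m


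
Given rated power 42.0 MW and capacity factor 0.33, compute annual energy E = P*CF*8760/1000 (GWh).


E = 42.0 * 0.33 * 8760 / 1000 = 121.4136 GWh


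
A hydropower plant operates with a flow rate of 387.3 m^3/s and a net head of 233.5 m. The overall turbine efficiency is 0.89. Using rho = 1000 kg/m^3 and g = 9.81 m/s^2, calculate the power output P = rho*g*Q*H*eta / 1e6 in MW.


P = 1000 * 9.81 * 387.3 * 233.5 * 0.89 / 1e6 = 789.5750 MW


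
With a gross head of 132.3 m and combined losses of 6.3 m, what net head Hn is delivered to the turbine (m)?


Hn = 132.3 - 6.3 = 126.0000 m


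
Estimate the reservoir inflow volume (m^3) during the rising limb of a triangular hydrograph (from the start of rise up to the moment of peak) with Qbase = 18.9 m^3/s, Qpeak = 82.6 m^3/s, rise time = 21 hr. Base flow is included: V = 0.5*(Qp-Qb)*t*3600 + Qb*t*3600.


V = 0.5*(82.6 - 18.9)*21*3600 + 18.9*21*3600 = 3.8367e+06 m^3


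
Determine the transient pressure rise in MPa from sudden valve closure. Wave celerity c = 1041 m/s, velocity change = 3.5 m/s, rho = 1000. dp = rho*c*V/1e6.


dp = 1000 * 1041 * 3.5 / 1e6 = 3.6435 MPa


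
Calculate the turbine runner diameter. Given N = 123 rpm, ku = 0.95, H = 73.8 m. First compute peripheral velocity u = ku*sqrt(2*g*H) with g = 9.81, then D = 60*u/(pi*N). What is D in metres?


u = 0.95 * sqrt(2*9.81*73.8) = 36.1494 m/s
D = 60 * 36.1494 / (pi * 123) = 5.6130 m


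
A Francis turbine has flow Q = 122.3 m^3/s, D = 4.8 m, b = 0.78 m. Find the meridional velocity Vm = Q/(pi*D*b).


Vm = 122.3 / (pi * 4.8 * 0.78) = 10.3978 m/s


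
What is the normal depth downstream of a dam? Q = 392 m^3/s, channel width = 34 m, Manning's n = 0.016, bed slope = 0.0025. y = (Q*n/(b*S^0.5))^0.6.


y = (392 * 0.016 / (34 * 0.0025^0.5))^0.6 = 2.1886 m


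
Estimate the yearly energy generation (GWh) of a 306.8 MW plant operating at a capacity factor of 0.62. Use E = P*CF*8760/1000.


E = 306.8 * 0.62 * 8760 / 1000 = 1666.2922 GWh


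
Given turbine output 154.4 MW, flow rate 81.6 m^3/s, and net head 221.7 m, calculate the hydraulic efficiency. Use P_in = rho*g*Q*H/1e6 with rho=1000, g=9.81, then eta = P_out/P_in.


P_in = 1000 * 9.81 * 81.6 * 221.7 / 1e6 = 177.4700 MW
eta = 154.4 / 177.4700 = 0.8700


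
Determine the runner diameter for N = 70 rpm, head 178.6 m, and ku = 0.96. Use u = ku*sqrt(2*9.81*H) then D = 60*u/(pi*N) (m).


u = 0.96 * sqrt(2*9.81*178.6) = 56.8279 m/s
D = 60 * 56.8279 / (pi * 70) = 15.5048 m


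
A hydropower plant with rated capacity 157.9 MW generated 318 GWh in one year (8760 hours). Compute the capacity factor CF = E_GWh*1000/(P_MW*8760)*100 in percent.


CF = 318 * 1000 / (157.9 * 8760) * 100 = 22.9901 %


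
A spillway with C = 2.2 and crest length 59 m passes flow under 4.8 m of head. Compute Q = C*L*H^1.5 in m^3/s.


Q = 2.2 * 59 * 4.8^1.5 = 1365.0122 m^3/s


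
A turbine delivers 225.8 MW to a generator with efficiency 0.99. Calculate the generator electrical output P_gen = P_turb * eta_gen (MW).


P_gen = 225.8 * 0.99 = 223.5420 MW


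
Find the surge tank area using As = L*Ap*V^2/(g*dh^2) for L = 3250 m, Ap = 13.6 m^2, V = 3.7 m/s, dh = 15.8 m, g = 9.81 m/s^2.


As = 3250 * 13.6 * 3.7^2 / (9.81 * 15.8^2) = 247.0828 m^2


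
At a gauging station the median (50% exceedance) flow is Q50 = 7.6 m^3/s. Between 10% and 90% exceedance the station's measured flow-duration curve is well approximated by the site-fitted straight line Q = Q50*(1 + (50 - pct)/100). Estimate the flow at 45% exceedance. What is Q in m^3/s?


Q = 7.6 * (1 + (50 - 45)/100) = 7.9800 m^3/s


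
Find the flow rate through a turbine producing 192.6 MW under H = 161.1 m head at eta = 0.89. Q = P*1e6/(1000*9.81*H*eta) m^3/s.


Q = 192.6 * 1e6 / (1000 * 9.81 * 161.1 * 0.89) = 136.9310 m^3/s


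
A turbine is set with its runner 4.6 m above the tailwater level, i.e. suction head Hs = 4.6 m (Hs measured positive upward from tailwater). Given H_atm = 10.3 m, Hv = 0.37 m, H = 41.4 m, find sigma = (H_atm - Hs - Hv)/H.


sigma = (10.3 - 4.6 - 0.37) / 41.4 = 0.1287


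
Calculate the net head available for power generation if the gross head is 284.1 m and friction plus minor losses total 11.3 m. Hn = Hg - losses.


Hn = 284.1 - 11.3 = 272.8000 m


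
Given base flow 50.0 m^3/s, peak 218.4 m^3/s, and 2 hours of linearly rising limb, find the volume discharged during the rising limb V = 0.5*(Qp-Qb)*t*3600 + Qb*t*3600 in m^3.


V = 0.5*(218.4 - 50.0)*2*3600 + 50.0*2*3600 = 966240.0000 m^3


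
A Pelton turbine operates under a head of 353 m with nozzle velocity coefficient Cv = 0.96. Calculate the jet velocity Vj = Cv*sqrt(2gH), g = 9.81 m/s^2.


Vj = 0.96 * sqrt(2*9.81*353) = 79.8929 m/s


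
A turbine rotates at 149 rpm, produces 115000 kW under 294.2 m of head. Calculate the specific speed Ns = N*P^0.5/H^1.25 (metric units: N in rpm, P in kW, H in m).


Ns = 149 * 115000^0.5 / 294.2^1.25 = 41.4698


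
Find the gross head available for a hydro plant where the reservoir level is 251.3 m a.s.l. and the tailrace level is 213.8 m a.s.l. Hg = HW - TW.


Hg = 251.3 - 213.8 = 37.5000 m


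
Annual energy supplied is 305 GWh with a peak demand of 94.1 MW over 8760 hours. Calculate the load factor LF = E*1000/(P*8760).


LF = 305 * 1000 / (94.1 * 8760) = 0.3700


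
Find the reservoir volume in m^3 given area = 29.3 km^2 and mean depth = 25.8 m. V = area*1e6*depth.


V = 29.3 * 1e6 * 25.8 = 7.5594e+08 m^3


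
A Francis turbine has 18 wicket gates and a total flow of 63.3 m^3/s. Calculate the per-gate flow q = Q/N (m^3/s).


q = 63.3 / 18 = 3.5167 m^3/s


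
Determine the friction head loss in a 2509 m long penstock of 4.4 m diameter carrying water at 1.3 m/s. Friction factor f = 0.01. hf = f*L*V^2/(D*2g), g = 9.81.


hf = 0.01 * 2509 * 1.3^2 / (4.4 * 2 * 9.81) = 0.4912 m


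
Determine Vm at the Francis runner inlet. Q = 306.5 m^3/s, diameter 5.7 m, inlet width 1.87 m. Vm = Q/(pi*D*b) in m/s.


Vm = 306.5 / (pi * 5.7 * 1.87) = 9.1530 m/s


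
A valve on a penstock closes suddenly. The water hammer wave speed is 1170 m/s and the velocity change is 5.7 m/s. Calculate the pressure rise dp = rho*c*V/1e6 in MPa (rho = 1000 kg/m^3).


dp = 1000 * 1170 * 5.7 / 1e6 = 6.6690 MPa


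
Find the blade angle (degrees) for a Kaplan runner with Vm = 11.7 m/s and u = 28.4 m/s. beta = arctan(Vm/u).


beta = arctan(11.7 / 28.4) = 22.3903 degrees


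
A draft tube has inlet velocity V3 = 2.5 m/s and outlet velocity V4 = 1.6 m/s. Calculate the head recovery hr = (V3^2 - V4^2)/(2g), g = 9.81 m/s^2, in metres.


hr = (2.5^2 - 1.6^2) / (2*9.81) = 0.1881 m


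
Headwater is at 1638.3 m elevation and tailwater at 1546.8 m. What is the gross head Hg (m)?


Hg = 1638.3 - 1546.8 = 91.5000 m


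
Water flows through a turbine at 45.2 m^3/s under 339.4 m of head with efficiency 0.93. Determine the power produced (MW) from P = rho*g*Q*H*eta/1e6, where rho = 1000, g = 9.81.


P = 1000 * 9.81 * 45.2 * 339.4 * 0.93 / 1e6 = 139.9595 MW


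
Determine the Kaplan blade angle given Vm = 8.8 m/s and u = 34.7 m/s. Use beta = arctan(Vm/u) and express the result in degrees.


beta = arctan(8.8 / 34.7) = 14.2303 degrees


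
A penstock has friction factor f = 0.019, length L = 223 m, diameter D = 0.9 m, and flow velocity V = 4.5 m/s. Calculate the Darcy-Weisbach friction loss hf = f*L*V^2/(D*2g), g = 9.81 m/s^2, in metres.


hf = 0.019 * 223 * 4.5^2 / (0.9 * 2 * 9.81) = 4.8589 m


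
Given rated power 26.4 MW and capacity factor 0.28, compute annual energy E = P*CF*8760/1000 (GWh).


E = 26.4 * 0.28 * 8760 / 1000 = 64.7539 GWh


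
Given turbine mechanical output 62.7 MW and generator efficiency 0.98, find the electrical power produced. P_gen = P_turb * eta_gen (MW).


P_gen = 62.7 * 0.98 = 61.4460 MW


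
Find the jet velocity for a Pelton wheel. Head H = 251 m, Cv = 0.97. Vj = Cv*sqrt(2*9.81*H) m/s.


Vj = 0.97 * sqrt(2*9.81*251) = 68.0704 m/s


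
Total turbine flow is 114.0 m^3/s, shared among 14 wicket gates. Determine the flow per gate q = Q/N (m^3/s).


q = 114.0 / 14 = 8.1429 m^3/s


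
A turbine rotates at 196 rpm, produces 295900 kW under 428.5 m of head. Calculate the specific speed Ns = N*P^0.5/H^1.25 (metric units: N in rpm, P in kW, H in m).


Ns = 196 * 295900^0.5 / 428.5^1.25 = 54.6877


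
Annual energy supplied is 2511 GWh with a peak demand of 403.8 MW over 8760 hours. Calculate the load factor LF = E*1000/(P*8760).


LF = 2511 * 1000 / (403.8 * 8760) = 0.7099


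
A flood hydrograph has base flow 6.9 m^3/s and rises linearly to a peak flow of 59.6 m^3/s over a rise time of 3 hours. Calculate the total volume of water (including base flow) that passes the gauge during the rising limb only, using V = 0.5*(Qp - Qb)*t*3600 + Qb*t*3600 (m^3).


V = 0.5*(59.6 - 6.9)*3*3600 + 6.9*3*3600 = 359100.0000 m^3


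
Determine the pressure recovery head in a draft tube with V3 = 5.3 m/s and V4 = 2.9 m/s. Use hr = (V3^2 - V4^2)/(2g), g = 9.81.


hr = (5.3^2 - 2.9^2) / (2*9.81) = 1.0031 m


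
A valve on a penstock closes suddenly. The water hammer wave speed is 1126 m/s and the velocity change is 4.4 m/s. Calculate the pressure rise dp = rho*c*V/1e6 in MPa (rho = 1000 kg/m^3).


dp = 1000 * 1126 * 4.4 / 1e6 = 4.9544 MPa


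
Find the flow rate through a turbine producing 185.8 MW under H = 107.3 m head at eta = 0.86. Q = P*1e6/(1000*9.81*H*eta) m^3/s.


Q = 185.8 * 1e6 / (1000 * 9.81 * 107.3 * 0.86) = 205.2478 m^3/s


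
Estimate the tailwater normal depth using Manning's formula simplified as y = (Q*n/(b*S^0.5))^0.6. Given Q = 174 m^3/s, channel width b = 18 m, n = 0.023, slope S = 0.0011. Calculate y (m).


y = (174 * 0.023 / (18 * 0.0011^0.5))^0.6 = 3.1317 m


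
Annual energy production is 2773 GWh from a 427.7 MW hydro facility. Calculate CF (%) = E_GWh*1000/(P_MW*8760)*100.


CF = 2773 * 1000 / (427.7 * 8760) * 100 = 74.0127 %


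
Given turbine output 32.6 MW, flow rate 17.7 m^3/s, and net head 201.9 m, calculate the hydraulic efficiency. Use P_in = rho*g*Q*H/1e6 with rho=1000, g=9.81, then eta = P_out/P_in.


P_in = 1000 * 9.81 * 17.7 * 201.9 / 1e6 = 35.0573 MW
eta = 32.6 / 35.0573 = 0.9299


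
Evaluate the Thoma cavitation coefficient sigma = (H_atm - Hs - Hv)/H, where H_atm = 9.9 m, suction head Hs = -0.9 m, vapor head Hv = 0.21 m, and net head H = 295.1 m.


sigma = (9.9 - (-0.9) - 0.21) / 295.1 = 0.0359
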